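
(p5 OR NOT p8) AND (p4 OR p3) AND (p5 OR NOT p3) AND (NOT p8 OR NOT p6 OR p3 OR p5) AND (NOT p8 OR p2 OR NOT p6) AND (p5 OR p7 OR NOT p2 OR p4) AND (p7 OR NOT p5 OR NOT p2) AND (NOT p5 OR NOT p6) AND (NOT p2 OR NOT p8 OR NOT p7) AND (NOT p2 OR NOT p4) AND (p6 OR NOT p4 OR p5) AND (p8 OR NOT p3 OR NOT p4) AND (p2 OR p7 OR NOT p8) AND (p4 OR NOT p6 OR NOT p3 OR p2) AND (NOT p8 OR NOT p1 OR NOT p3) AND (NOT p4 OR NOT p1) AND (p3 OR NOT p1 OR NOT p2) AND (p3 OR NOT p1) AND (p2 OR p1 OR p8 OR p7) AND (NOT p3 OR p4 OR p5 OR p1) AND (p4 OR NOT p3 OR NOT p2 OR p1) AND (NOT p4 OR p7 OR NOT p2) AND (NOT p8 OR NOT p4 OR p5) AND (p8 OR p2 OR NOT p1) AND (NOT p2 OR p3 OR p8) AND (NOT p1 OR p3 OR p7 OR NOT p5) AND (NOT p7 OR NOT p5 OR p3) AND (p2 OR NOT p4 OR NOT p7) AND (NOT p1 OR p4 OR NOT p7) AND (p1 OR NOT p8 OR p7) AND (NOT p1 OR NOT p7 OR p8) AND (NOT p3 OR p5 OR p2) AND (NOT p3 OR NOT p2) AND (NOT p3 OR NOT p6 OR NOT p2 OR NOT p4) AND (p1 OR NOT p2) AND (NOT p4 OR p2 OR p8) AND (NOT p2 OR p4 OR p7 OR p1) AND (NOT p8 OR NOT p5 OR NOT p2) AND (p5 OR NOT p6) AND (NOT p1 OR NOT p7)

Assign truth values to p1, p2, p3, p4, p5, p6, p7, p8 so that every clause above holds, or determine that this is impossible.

p1=false, p2=false, p3=true, p4=false, p5=true, p6=false, p7=true, p8=true

Case p5 = true:
The clause (NOT p6) is unit, so p6 = false.
Case p4 = false:
The clause (p3) is unit, so p3 = true.
The clause (NOT p2) is unit, so p2 = false.
Case p7 = true:
The clause (NOT p1) is unit, so p1 = false.
All clauses hold; p8 can take either value.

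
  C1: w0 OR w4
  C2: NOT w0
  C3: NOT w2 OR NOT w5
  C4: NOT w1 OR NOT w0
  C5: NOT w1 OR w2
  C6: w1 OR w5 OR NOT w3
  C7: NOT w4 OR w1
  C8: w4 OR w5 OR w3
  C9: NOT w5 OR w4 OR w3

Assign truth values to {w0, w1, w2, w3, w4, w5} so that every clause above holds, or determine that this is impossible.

Unit clause (NOT w0) forces w0 = false.
Unit clause (w4) forces w4 = true.
Unit clause (w1) forces w1 = true.
Unit clause (w2) forces w2 = true.
Unit clause (NOT w5) forces w5 = false.
No clause remains; w3 is free.

w0: false, w1: true, w2: true, w3: true, w4: true, w5: false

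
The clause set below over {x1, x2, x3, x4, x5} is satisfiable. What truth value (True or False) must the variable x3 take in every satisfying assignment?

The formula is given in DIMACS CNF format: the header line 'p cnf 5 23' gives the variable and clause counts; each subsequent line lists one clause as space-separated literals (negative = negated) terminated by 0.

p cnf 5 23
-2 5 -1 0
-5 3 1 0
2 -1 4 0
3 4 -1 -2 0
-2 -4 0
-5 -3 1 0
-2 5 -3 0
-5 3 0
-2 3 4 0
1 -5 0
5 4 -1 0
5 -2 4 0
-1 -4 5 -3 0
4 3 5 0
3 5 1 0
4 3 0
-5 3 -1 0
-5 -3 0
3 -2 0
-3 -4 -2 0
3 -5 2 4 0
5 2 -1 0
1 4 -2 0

Suppose x3 = False.
The clause (¬x5) is unit, so x5 = False.
The clause (x4) is unit, so x4 = True.
The clause (¬x2) is unit, so x2 = False.
The clause (x1) is unit, so x1 = True.
That conflicts with the unit clause (¬x1).
So every satisfying assignment has x3 = True.

True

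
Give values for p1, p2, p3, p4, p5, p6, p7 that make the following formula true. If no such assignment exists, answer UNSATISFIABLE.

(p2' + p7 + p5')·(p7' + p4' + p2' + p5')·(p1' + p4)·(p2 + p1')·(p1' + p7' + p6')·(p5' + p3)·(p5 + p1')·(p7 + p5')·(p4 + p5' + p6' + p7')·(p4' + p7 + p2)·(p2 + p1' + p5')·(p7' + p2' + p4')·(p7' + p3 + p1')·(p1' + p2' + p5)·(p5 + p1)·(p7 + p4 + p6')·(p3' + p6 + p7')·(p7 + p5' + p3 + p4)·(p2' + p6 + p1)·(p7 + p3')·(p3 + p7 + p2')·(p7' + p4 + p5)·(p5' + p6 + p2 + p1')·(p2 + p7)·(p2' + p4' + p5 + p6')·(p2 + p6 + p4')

p1: 0, p2: 0, p3: 1, p4: 1, p5: 1, p6: 1, p7: 1

Branch on p1: set p1 = 0.
(p5) alone gives p5 = 1.
(p3) alone gives p3 = 1.
(p7) alone gives p7 = 1.
(p6) alone gives p6 = 1.
(p4) alone gives p4 = 1.
(p2') alone gives p2 = 0.
All clauses are satisfied.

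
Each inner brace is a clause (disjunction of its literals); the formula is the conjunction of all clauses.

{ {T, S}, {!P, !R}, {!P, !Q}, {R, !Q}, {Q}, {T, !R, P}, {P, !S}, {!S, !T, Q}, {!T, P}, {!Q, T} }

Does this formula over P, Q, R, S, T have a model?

From the singleton clause (Q), Q = true.
From the singleton clause (!P), P = false.
From the singleton clause (R), R = true.
From the singleton clause (T), T = true.
Now (!T) is unsatisfied and unit — conflict.
No assignment satisfies every clause.

No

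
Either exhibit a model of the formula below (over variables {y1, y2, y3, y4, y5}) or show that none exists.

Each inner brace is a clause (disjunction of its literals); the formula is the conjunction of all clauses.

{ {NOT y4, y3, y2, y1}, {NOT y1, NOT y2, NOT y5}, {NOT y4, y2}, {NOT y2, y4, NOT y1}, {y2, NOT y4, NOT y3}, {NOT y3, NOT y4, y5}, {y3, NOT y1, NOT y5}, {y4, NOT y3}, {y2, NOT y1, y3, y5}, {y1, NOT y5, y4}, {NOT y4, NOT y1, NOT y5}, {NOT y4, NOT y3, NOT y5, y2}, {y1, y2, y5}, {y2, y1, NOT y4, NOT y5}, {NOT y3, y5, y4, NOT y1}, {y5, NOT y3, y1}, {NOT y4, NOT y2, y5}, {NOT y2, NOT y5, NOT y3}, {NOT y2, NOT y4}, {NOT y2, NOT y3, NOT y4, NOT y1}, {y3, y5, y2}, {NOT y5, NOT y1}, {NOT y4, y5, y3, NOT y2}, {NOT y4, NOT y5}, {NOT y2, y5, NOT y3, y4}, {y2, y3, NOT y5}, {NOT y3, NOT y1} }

Try y4 = false.
The clause (NOT y3) is unit, so y3 = false.
Try y2 = true.
The clause (NOT y1) is unit, so y1 = false.
The clause (NOT y5) is unit, so y5 = false.
Every clause now holds.

y1 ↦ false,  y2 ↦ true,  y3 ↦ false,  y4 ↦ false,  y5 ↦ false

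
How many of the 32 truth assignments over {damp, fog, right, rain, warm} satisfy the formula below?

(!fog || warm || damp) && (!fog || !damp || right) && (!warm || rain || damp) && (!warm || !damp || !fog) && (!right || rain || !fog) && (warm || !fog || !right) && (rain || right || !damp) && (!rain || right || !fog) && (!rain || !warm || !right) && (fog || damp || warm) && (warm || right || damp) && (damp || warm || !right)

There are 2^5 = 32 truth assignments over (damp, fog, right, rain, warm).
Split on damp. With damp = true, the clauses containing damp are satisfied and !damp drops from the rest; 5 of the 2^4 = 16 assignments to the other variables satisfy what remains.
With damp = false, by the same count on the reduced clause set, 1 assignment works.
(One model: damp=F, fog=F, right=F, rain=T, warm=T.)
Total: 5 + 1 = 6.

6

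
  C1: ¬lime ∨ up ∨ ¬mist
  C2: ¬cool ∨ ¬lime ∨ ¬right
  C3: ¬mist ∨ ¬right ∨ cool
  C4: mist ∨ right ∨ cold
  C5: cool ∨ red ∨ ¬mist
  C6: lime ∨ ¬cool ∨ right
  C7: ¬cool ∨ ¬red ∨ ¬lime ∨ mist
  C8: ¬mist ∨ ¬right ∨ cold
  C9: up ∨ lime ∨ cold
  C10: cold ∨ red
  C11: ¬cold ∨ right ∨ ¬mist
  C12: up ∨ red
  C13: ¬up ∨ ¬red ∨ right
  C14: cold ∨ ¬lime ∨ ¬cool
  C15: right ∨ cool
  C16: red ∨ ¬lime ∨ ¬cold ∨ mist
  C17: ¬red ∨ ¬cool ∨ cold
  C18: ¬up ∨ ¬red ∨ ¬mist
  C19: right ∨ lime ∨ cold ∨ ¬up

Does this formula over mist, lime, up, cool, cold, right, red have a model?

Yes, satisfiable

Suppose cold = True.
Suppose right = True.
Suppose cool = False.
Unit clause (¬mist) forces mist = False.
Suppose up = True.
Suppose red = True.
No clause remains; lime is free.
A satisfying assignment: mist=False, lime=False, up=True, cool=False, cold=True, right=True, red=True.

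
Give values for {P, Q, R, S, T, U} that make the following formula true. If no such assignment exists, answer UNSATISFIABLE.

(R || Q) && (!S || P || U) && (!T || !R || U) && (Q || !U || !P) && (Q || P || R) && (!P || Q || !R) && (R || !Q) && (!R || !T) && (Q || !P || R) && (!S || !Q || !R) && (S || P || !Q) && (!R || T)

UNSATISFIABLE

Suppose R = true.
Unit clause (!T) forces T = false.
Now (T) is unsatisfied and unit — conflict.
So R must be the other value — set R = false.
Unit clause (Q) forces Q = true.
Now (!Q) is unsatisfied and unit — conflict.
Neither R = true nor R = false works.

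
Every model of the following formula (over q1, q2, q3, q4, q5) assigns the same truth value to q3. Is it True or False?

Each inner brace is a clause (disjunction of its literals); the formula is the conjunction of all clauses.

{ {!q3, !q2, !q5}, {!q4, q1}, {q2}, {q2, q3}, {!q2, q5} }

False

Suppose q3 = true.
From the singleton clause (q2), q2 = true.
From the singleton clause (!q5), q5 = false.
But (q5) is also a unit clause — contradiction.
So every satisfying assignment has q3 = False.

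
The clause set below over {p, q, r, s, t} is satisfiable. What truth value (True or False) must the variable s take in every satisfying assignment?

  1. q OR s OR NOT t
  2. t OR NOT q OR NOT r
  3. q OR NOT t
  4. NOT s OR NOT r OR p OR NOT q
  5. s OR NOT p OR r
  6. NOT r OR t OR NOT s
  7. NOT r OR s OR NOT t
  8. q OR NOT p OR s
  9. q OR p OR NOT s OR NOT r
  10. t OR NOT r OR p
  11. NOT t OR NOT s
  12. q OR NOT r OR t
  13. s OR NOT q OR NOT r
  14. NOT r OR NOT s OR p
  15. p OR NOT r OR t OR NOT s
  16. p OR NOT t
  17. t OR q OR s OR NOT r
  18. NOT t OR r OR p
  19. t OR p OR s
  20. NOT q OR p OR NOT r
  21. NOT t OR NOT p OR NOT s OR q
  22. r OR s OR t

True

Suppose s = false.
Try q = true.
(NOT r) alone gives r = false.
(NOT p) alone gives p = false.
(NOT t) alone gives t = false.
But (t) is also a unit clause — contradiction.
Undo q and try q = false.
(NOT t) alone gives t = false.
(NOT p) alone gives p = false.
But (p) is also a unit clause — contradiction.
Either choice for q ends in contradiction.
So every satisfying assignment has s = True.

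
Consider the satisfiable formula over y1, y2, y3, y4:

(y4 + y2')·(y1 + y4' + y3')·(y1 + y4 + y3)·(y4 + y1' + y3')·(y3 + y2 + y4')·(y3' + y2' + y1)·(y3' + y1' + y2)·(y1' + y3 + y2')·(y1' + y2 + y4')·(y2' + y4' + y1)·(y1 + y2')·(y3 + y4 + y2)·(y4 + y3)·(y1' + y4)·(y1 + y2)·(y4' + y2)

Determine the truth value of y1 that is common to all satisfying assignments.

True

Suppose y1 = 0.
From the singleton clause (y2'), y2 = 0.
But (y2) is also a unit clause — contradiction.
So every satisfying assignment has y1 = True.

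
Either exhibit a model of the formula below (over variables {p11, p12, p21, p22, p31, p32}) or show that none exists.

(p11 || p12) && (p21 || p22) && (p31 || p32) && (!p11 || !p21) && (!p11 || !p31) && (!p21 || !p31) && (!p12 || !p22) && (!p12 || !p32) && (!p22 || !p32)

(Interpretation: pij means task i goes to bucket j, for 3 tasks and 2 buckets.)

UNSATISFIABLE

Case p11 = true:
The clause (!p21) is unit, so p21 = false.
The clause (p22) is unit, so p22 = true.
The clause (!p31) is unit, so p31 = false.
The clause (p32) is unit, so p32 = true.
Now (!p32) is unsatisfied and unit — conflict.
Backtrack on p11: now try p11 = false.
The clause (p12) is unit, so p12 = true.
The clause (!p22) is unit, so p22 = false.
The clause (p21) is unit, so p21 = true.
The clause (!p31) is unit, so p31 = false.
The clause (p32) is unit, so p32 = true.
Now (!p32) is unsatisfied and unit — conflict.
Either choice for p11 ends in contradiction.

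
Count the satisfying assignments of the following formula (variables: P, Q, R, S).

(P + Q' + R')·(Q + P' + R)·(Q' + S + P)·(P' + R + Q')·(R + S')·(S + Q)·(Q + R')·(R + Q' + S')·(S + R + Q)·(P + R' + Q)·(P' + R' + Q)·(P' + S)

1

There are 2^4 = 16 truth assignments over (P, Q, R, S).
Check each against the 12 clauses (columns in the order P, Q, R, S):
  F F F F  ✗ fails (S + Q)
  F F F T  ✗ fails (R + S')
  F F T F  ✗ fails (S + Q)
  F F T T  ✗ fails (Q + R')
  F T F F  ✗ fails (Q' + S + P)
  F T F T  ✗ fails (R + S')
  F T T F  ✗ fails (P + Q' + R')
  F T T T  ✗ fails (P + Q' + R')
  T F F F  ✗ fails (Q + P' + R)
  T F F T  ✗ fails (Q + P' + R)
  T F T F  ✗ fails (S + Q)
  T F T T  ✗ fails (Q + R')
  T T F F  ✗ fails (P' + R + Q')
  T T F T  ✗ fails (P' + R + Q')
  T T T F  ✗ fails (P' + S)
  T T T T  ✓ satisfies all
1 of the 16 rows is a model.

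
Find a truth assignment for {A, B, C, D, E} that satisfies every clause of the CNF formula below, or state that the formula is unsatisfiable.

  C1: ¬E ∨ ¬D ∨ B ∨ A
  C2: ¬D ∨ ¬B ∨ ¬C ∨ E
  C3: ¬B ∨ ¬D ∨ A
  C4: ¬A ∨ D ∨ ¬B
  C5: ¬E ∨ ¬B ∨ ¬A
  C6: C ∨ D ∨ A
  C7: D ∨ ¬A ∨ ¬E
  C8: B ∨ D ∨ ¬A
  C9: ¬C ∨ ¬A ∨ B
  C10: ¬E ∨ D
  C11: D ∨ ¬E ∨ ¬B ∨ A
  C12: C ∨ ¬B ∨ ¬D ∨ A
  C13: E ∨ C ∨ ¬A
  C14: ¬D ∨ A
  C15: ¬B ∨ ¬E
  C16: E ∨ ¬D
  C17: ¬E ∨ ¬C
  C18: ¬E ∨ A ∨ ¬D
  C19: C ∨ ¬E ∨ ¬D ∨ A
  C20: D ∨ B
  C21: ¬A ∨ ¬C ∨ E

Try E = True.
The clause (D) is unit, so D = True.
The clause (A) is unit, so A = True.
The clause (¬B) is unit, so B = False.
The clause (¬C) is unit, so C = False.
This assignment satisfies each clause.

A ↦ True, B ↦ False, C ↦ False, D ↦ True, E ↦ True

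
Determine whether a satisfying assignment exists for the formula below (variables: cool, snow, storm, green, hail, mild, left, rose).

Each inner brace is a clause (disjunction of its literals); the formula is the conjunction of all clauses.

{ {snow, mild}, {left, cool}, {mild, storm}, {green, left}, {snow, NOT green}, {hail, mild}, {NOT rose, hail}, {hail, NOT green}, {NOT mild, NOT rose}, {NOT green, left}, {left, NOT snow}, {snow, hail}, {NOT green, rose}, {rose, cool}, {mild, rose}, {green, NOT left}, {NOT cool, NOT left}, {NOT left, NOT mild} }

Satisfiable

Case snow = true:
Unit clause (left) forces left = true.
Unit clause (green) forces green = true.
Unit clause (hail) forces hail = true.
Unit clause (rose) forces rose = true.
Unit clause (NOT mild) forces mild = false.
Unit clause (storm) forces storm = true.
Unit clause (NOT cool) forces cool = false.
Every clause now holds.
A satisfying assignment: cool: false,  snow: true,  storm: true,  green: true,  hail: true,  mild: false,  left: true,  rose: true.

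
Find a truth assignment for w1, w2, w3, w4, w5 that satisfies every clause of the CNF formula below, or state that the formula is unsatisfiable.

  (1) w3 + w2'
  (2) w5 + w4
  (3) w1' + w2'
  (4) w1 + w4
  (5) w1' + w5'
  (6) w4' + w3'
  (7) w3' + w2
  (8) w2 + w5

w1: 0,  w2: 0,  w3: 0,  w4: 1,  w5: 1

Case w3 = 0:
(w2') alone gives w2 = 0.
(w5) alone gives w5 = 1.
(w1') alone gives w1 = 0.
(w4) alone gives w4 = 1.
This assignment satisfies each clause.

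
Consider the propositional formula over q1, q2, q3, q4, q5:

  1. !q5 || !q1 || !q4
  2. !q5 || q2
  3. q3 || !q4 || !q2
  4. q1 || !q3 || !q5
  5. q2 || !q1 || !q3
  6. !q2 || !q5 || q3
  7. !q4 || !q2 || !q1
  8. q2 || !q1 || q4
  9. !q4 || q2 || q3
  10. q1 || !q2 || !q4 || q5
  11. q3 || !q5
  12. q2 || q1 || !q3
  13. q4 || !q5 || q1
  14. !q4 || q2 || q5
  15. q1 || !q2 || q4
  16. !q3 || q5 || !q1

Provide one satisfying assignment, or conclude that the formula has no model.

Branch on q5: set q5 = false.
Branch on q4: set q4 = false.
Branch on q2: set q2 = false.
From the singleton clause (!q1), q1 = false.
From the singleton clause (!q3), q3 = false.
This assignment satisfies each clause.

q1: false, q2: false, q3: false, q4: false, q5: false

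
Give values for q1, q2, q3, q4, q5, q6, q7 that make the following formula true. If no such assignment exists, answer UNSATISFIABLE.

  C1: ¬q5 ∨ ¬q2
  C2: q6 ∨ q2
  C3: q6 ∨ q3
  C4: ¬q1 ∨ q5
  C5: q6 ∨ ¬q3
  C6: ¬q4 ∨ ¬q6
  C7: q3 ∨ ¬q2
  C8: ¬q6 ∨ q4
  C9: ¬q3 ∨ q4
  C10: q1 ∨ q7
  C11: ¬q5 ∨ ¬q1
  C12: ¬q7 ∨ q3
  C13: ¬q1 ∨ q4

UNSATISFIABLE

Suppose q5 = False.
From the singleton clause (¬q1), q1 = False.
From the singleton clause (q7), q7 = True.
From the singleton clause (q3), q3 = True.
From the singleton clause (q6), q6 = True.
From the singleton clause (¬q4), q4 = False.
Now (q4) is unsatisfied and unit — conflict.
Undo q5 and try q5 = True.
From the singleton clause (¬q2), q2 = False.
From the singleton clause (q6), q6 = True.
From the singleton clause (¬q4), q4 = False.
Now (q4) is unsatisfied and unit — conflict.
Either choice for q5 ends in contradiction.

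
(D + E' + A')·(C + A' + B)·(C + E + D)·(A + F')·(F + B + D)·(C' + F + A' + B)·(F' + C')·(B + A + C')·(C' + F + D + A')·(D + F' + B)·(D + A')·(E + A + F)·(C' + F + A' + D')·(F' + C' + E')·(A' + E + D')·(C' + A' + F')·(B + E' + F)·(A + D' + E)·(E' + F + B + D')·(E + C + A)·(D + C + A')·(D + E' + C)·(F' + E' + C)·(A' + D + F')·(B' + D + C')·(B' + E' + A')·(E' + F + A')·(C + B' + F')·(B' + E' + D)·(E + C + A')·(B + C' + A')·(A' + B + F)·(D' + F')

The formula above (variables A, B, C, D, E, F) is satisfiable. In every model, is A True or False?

False

Suppose A = 1.
(D) alone gives D = 1.
(E) alone gives E = 1.
(B') alone gives B = 0.
(C) alone gives C = 1.
But (C') is also a unit clause — contradiction.
So every satisfying assignment has A = False.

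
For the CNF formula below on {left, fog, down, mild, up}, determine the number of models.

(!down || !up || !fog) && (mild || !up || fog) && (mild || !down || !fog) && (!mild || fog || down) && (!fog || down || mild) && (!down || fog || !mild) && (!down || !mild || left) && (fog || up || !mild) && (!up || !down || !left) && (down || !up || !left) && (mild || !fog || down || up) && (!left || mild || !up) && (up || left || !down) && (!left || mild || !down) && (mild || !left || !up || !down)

6

There are 2^5 = 32 truth assignments over (left, fog, down, mild, up).
Split on down. With down = true, the clauses containing down are satisfied and !down drops from the rest; 1 of the 2^4 = 16 assignments to the other variables satisfy what remains.
With down = false, by the same count on the reduced clause set, 5 assignments work.
Total: 1 + 5 = 6.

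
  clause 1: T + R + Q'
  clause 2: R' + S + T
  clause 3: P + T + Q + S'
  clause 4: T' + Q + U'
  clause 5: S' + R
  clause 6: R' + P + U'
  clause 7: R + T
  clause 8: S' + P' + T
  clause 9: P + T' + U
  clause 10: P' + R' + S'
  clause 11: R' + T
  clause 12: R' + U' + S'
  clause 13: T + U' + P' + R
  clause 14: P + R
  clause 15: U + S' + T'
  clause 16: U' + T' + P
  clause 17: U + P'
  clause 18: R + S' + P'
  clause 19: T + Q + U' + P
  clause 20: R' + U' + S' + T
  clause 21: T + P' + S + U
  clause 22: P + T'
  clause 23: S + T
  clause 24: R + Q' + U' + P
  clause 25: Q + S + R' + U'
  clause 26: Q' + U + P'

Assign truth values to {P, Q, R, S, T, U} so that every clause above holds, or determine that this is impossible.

P: 1; Q: 1; R: 1; S: 0; T: 1; U: 1

Suppose S = 0.
From the singleton clause (T), T = 1.
From the singleton clause (P), P = 1.
From the singleton clause (U), U = 1.
From the singleton clause (Q), Q = 1.
Every clause is now satisfied; R is unconstrained.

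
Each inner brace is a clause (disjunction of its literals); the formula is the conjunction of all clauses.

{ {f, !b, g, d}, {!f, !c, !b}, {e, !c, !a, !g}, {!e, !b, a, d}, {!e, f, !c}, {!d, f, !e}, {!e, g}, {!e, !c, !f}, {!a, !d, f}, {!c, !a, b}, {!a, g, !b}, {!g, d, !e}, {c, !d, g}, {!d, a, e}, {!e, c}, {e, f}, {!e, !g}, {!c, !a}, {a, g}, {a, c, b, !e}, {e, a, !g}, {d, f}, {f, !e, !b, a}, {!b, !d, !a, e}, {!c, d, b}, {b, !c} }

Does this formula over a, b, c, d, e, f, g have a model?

Yes

Case e = false:
From the singleton clause (f), f = true.
Case c = false:
Case d = false:
Case a = true:
Case g = true:
No clause remains; b is free.
A satisfying assignment: a=true, b=false, c=false, d=false, e=false, f=true, g=true.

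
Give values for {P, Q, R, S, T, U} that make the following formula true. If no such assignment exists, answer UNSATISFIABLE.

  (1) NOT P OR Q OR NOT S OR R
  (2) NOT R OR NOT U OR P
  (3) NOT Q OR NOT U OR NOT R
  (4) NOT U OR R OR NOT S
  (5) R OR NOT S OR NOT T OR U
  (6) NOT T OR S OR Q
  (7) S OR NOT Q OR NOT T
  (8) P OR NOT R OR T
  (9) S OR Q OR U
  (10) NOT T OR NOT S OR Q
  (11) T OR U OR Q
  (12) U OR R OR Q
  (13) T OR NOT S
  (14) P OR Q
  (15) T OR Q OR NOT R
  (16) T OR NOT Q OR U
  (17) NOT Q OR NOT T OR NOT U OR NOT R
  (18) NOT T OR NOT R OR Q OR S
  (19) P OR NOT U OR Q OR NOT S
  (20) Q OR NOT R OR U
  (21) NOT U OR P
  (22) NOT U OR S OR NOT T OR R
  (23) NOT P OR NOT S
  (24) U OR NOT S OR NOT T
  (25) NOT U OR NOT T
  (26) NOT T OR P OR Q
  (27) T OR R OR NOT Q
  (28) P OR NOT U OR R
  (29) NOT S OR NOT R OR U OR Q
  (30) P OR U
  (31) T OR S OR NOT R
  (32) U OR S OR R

P: true, Q: false, R: false, S: false, T: false, U: true

Branch on T: set T = false.
(NOT S) alone gives S = false.
(NOT R) alone gives R = false.
(NOT Q) alone gives Q = false.
(U) alone gives U = true.
(P) alone gives P = true.
Every clause now holds.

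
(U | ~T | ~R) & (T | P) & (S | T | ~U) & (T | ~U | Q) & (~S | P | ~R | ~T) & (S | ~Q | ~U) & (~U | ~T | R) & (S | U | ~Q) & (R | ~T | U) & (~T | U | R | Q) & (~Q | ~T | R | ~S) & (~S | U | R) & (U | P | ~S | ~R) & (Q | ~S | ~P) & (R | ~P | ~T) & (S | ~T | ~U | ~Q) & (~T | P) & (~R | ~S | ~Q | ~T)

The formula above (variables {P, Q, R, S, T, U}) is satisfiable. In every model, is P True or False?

True

Suppose P = 0.
(T) alone gives T = 1.
But (~T) is also a unit clause — contradiction.
So every satisfying assignment has P = True.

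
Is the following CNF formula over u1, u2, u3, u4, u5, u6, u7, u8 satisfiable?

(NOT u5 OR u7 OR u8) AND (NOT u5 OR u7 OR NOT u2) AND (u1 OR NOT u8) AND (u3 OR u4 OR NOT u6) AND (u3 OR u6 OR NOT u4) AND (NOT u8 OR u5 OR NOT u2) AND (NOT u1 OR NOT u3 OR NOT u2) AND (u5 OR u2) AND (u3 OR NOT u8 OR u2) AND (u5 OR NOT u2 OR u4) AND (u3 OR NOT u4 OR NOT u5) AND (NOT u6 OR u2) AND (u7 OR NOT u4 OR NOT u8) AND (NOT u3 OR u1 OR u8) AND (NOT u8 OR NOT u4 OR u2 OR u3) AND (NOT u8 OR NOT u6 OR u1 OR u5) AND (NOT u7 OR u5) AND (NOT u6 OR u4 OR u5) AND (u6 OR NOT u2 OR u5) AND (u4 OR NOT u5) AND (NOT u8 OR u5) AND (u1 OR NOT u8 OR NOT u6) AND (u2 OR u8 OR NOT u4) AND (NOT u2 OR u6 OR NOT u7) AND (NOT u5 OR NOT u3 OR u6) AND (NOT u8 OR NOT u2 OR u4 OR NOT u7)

Yes

Case u1 = false:
Unit clause (NOT u8) forces u8 = false.
Unit clause (NOT u3) forces u3 = false.
Case u5 = false:
Unit clause (u2) forces u2 = true.
Unit clause (u4) forces u4 = true.
Unit clause (u6) forces u6 = true.
Unit clause (NOT u7) forces u7 = false.
Every clause now holds.
A satisfying assignment: u1: false,  u2: true,  u3: false,  u4: true,  u5: false,  u6: true,  u7: false,  u8: false.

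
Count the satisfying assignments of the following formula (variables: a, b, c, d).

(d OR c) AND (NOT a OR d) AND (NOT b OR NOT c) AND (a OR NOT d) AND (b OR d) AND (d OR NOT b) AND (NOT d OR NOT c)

2

There are 2^4 = 16 truth assignments over (a, b, c, d).
Check each against the 7 clauses (columns in the order a, b, c, d):
  F F F F  ✗ fails (d OR c)
  F F F T  ✗ fails (a OR NOT d)
  F F T F  ✗ fails (b OR d)
  F F T T  ✗ fails (a OR NOT d)
  F T F F  ✗ fails (d OR c)
  F T F T  ✗ fails (a OR NOT d)
  F T T F  ✗ fails (NOT b OR NOT c)
  F T T T  ✗ fails (NOT b OR NOT c)
  T F F F  ✗ fails (d OR c)
  T F F T  ✓ satisfies all
  T F T F  ✗ fails (NOT a OR d)
  T F T T  ✗ fails (NOT d OR NOT c)
  T T F F  ✗ fails (d OR c)
  T T F T  ✓ satisfies all
  T T T F  ✗ fails (NOT a OR d)
  T T T T  ✗ fails (NOT b OR NOT c)
2 of the 16 rows are models.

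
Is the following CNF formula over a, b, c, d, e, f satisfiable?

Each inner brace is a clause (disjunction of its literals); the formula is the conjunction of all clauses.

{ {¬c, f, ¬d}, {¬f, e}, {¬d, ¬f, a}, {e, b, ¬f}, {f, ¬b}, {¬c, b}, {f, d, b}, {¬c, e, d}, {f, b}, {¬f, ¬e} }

No, unsatisfiable

Case f = False:
The clause (¬b) is unit, so b = False.
Now (b) is unsatisfied and unit — conflict.
Backtrack on f: now try f = True.
The clause (e) is unit, so e = True.
Now (¬e) is unsatisfied and unit — conflict.
Both values of f lead to a conflict.
No assignment satisfies every clause.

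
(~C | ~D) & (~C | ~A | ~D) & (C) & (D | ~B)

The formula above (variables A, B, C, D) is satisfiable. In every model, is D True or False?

False

Suppose D = 1.
Unit clause (~C) forces C = 0.
But (C) is also a unit clause — contradiction.
So every satisfying assignment has D = False.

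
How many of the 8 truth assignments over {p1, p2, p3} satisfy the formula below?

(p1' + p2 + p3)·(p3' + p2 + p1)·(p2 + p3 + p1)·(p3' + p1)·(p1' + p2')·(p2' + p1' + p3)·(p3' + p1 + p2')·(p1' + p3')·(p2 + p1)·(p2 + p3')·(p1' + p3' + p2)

There are 2^3 = 8 truth assignments over (p1, p2, p3).
Check each against the 11 clauses (columns in the order p1, p2, p3):
  F F F  ✗ fails (p2 + p3 + p1)
  F F T  ✗ fails (p3' + p2 + p1)
  F T F  ✓ satisfies all
  F T T  ✗ fails (p3' + p1)
  T F F  ✗ fails (p1' + p2 + p3)
  T F T  ✗ fails (p1' + p3')
  T T F  ✗ fails (p1' + p2')
  T T T  ✗ fails (p1' + p2')
1 of the 8 rows is a model.

1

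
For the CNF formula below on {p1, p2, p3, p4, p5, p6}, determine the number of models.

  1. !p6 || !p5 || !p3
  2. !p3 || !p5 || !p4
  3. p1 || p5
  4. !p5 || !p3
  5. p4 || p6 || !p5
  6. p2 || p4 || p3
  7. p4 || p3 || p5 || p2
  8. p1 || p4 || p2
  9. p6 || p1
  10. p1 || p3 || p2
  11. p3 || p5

There are 2^6 = 64 truth assignments over (p1, p2, p3, p4, p5, p6).
Split on p6. With p6 = true, the clauses containing p6 are satisfied and !p6 drops from the rest; 9 of the 2^5 = 32 assignments to the other variables satisfy what remains.
With p6 = false, by the same count on the reduced clause set, 6 assignments work.
(One model: p1=F, p2=T, p3=F, p4=F, p5=T, p6=T.)
Total: 9 + 6 = 15.

15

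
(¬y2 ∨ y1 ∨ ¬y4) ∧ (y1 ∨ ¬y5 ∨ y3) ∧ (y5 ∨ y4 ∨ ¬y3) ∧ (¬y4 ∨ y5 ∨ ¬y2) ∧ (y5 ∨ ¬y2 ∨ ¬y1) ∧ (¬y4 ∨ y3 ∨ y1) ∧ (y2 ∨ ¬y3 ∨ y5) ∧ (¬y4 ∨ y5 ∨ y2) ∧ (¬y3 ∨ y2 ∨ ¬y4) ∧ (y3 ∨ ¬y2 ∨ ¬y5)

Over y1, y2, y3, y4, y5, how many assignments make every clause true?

10

There are 2^5 = 32 truth assignments over (y1, y2, y3, y4, y5).
Split on y3. With y3 = True, the clauses containing y3 are satisfied and ¬y3 drops from the rest; 5 of the 2^4 = 16 assignments to the other variables satisfy what remains.
With y3 = False, by the same count on the reduced clause set, 5 assignments work.
Total: 5 + 5 = 10.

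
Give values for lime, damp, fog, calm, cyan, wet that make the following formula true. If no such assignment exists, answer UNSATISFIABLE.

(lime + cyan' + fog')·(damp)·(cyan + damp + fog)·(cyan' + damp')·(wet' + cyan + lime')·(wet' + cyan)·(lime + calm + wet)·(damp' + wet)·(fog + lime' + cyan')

UNSATISFIABLE

From the singleton clause (damp), damp = 1.
From the singleton clause (cyan'), cyan = 0.
From the singleton clause (wet'), wet = 0.
But (wet) is also a unit clause — contradiction.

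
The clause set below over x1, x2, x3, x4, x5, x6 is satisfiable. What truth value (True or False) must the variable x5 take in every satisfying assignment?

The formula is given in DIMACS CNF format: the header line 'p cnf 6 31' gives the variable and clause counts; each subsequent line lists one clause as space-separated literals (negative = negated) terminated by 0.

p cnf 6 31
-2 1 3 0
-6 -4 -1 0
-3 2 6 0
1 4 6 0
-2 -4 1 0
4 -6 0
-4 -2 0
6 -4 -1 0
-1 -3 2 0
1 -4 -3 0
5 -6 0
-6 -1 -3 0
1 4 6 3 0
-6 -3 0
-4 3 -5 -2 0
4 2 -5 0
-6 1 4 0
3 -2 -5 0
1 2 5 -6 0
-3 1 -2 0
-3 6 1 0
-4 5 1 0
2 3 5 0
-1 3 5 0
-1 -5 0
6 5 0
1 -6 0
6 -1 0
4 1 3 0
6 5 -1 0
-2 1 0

Suppose x5 = False.
(¬x6) alone gives x6 = False.
Now (x6) is unsatisfied and unit — conflict.
So every satisfying assignment has x5 = True.

True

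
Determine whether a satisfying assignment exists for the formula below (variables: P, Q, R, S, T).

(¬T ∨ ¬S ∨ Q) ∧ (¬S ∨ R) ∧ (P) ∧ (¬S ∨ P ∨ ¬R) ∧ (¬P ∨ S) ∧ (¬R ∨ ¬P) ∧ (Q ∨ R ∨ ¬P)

No

Unit clause (P) forces P = True.
Unit clause (S) forces S = True.
Unit clause (R) forces R = True.
That conflicts with the unit clause (¬R).
No assignment satisfies every clause.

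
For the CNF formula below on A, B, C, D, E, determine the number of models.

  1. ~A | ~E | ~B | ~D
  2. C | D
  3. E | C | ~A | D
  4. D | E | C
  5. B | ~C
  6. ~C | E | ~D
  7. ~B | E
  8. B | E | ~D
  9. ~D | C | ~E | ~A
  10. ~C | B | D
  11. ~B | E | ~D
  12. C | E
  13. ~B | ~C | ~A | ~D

There are 2^5 = 32 truth assignments over (A, B, C, D, E).
Split on A. With A = 1, the clauses containing A are satisfied and ~A drops from the rest; 1 of the 2^4 = 16 assignments to the other variables satisfy what remains.
With A = 0, by the same count on the reduced clause set, 4 assignments work.
(One model: A=F, B=F, C=F, D=T, E=T.)
Total: 1 + 4 = 5.

5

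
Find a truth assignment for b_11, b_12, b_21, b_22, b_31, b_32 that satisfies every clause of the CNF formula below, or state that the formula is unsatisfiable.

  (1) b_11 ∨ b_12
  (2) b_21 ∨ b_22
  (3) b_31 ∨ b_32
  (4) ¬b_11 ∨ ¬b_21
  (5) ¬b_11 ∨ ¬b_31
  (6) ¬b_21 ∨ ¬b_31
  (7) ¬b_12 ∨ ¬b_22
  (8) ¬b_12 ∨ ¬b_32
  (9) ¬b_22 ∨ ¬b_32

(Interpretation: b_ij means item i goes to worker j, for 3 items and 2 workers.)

Try b_11 = True.
The clause (¬b_21) is unit, so b_21 = False.
The clause (b_22) is unit, so b_22 = True.
The clause (¬b_31) is unit, so b_31 = False.
The clause (b_32) is unit, so b_32 = True.
That conflicts with the unit clause (¬b_32).
Undo b_11 and try b_11 = False.
The clause (b_12) is unit, so b_12 = True.
The clause (¬b_22) is unit, so b_22 = False.
The clause (b_21) is unit, so b_21 = True.
The clause (¬b_31) is unit, so b_31 = False.
The clause (b_32) is unit, so b_32 = True.
That conflicts with the unit clause (¬b_32).
Both values of b_11 lead to a conflict.

UNSATISFIABLE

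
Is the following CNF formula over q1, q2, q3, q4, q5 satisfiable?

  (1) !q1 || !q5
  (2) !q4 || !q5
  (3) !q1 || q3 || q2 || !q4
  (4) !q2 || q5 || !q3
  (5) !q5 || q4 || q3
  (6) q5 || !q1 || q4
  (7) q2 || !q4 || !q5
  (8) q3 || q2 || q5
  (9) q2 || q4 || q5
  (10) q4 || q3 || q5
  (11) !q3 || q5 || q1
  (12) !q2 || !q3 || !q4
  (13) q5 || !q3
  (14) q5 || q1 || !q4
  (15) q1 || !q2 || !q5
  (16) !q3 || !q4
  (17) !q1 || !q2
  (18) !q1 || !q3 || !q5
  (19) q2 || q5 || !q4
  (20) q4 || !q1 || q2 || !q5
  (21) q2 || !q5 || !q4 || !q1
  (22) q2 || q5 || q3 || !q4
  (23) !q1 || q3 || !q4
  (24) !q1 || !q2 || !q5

Yes

Branch on q1: set q1 = false.
Branch on q4: set q4 = false.
Branch on q5: set q5 = true.
From the singleton clause (q3), q3 = true.
From the singleton clause (!q2), q2 = false.
This assignment satisfies each clause.
A satisfying assignment: q1=false,  q2=false,  q3=true,  q4=false,  q5=true.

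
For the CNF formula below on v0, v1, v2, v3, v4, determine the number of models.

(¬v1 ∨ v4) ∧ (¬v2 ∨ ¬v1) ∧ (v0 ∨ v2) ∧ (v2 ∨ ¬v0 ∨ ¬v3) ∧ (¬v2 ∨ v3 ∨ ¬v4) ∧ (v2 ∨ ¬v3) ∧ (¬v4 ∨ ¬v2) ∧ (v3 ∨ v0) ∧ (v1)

There are 2^5 = 32 truth assignments over (v0, v1, v2, v3, v4).
Split on v1. With v1 = True, the clauses containing v1 are satisfied and ¬v1 drops from the rest; 1 of the 2^4 = 16 assignments to the other variables satisfy what remains.
With v1 = False, by the same count on the reduced clause set, 0 assignments work.
(One model: v0=T, v1=T, v2=F, v3=F, v4=T.)
Total: 1 + 0 = 1.

1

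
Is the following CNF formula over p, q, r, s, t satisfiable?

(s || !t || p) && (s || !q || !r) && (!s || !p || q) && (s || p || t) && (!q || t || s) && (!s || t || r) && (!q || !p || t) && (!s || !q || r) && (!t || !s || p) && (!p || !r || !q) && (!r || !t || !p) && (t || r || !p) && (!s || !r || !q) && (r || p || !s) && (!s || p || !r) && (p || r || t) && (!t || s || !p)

Case s = false:
Case t = false:
From the singleton clause (p), p = true.
From the singleton clause (!q), q = false.
From the singleton clause (r), r = true.
This assignment satisfies each clause.
A satisfying assignment: p ↦ true, q ↦ false, r ↦ true, s ↦ false, t ↦ false.

Yes, satisfiable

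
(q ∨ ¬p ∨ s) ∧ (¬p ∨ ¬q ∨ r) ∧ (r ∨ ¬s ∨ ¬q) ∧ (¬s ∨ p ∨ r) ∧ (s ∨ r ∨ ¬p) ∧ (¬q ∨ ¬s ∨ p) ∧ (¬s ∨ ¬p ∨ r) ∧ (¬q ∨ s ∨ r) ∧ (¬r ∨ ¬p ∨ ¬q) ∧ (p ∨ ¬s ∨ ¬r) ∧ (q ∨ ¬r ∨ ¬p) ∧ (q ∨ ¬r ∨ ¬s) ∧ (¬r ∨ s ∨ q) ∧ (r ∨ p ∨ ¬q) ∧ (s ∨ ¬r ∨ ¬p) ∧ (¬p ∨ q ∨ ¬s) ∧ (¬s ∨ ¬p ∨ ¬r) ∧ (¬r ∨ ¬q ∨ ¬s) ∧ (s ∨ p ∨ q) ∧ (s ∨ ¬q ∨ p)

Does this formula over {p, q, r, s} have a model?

No, unsatisfiable

Try q = True.
Try p = False.
Unit clause (¬s) forces s = False.
But (s) is also a unit clause — contradiction.
So p must be the other value — set p = True.
Unit clause (r) forces r = True.
But (¬r) is also a unit clause — contradiction.
Either choice for p ends in contradiction.
So q must be the other value — set q = False.
Try p = False.
Unit clause (s) forces s = True.
Unit clause (r) forces r = True.
But (¬r) is also a unit clause — contradiction.
So p must be the other value — set p = True.
Unit clause (s) forces s = True.
But (¬s) is also a unit clause — contradiction.
Either choice for p ends in contradiction.
Either choice for q ends in contradiction.
No assignment satisfies every clause.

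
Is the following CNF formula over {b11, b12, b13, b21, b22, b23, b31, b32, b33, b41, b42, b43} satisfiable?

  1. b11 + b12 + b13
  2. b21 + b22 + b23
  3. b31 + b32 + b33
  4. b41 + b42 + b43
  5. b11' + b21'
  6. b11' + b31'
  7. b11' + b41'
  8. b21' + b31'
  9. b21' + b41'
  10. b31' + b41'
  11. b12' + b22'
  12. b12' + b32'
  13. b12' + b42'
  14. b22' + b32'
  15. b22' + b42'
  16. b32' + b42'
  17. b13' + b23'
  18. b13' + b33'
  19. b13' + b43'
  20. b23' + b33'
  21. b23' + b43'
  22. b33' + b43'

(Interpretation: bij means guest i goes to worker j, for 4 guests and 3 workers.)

No

Branch on b11: set b11 = 0.
Branch on b12: set b12 = 1.
Unit clause (b22') forces b22 = 0.
Unit clause (b32') forces b32 = 0.
Unit clause (b42') forces b42 = 0.
Branch on b21: set b21 = 1.
Unit clause (b31') forces b31 = 0.
Unit clause (b33) forces b33 = 1.
Unit clause (b41') forces b41 = 0.
Unit clause (b43) forces b43 = 1.
That conflicts with the unit clause (b43').
So b21 must be the other value — set b21 = 0.
Unit clause (b23) forces b23 = 1.
Unit clause (b13') forces b13 = 0.
Unit clause (b33') forces b33 = 0.
Unit clause (b31) forces b31 = 1.
Unit clause (b41') forces b41 = 0.
Unit clause (b43) forces b43 = 1.
That conflicts with the unit clause (b43').
Neither b21 = 1 nor b21 = 0 works.
So b12 must be the other value — set b12 = 0.
Unit clause (b13) forces b13 = 1.
Unit clause (b23') forces b23 = 0.
Unit clause (b33') forces b33 = 0.
Unit clause (b43') forces b43 = 0.
Branch on b21: set b21 = 1.
Unit clause (b31') forces b31 = 0.
Unit clause (b32) forces b32 = 1.
Unit clause (b41') forces b41 = 0.
Unit clause (b42) forces b42 = 1.
That conflicts with the unit clause (b42').
So b21 must be the other value — set b21 = 0.
Unit clause (b22) forces b22 = 1.
Unit clause (b32') forces b32 = 0.
Unit clause (b31) forces b31 = 1.
Unit clause (b41') forces b41 = 0.
Unit clause (b42) forces b42 = 1.
That conflicts with the unit clause (b42').
Neither b21 = 1 nor b21 = 0 works.
Neither b12 = 1 nor b12 = 0 works.
So b11 must be the other value — set b11 = 1.
Unit clause (b21') forces b21 = 0.
Unit clause (b31') forces b31 = 0.
Unit clause (b41') forces b41 = 0.
Branch on b22: set b22 = 1.
Unit clause (b12') forces b12 = 0.
Unit clause (b32') forces b32 = 0.
Unit clause (b33) forces b33 = 1.
Unit clause (b42') forces b42 = 0.
Unit clause (b43) forces b43 = 1.
That conflicts with the unit clause (b43').
So b22 must be the other value — set b22 = 0.
Unit clause (b23) forces b23 = 1.
Unit clause (b13') forces b13 = 0.
Unit clause (b33') forces b33 = 0.
Unit clause (b32) forces b32 = 1.
Unit clause (b12') forces b12 = 0.
Unit clause (b42') forces b42 = 0.
Unit clause (b43) forces b43 = 1.
That conflicts with the unit clause (b43').
Neither b22 = 1 nor b22 = 0 works.
Neither b11 = 1 nor b11 = 0 works.
No assignment satisfies every clause.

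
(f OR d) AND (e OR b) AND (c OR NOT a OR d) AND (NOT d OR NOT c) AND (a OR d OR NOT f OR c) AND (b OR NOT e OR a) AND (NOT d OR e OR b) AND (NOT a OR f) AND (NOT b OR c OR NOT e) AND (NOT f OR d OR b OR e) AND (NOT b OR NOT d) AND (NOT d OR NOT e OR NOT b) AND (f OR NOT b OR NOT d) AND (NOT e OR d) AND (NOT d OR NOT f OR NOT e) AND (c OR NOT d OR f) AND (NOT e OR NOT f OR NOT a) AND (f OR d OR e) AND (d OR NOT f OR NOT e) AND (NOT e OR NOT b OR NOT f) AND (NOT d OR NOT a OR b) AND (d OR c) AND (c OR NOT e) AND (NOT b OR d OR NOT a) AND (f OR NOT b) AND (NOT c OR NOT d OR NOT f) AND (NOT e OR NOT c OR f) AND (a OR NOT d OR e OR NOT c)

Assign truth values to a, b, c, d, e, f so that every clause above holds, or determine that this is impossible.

a ↦ false; b ↦ true; c ↦ true; d ↦ false; e ↦ false; f ↦ true

Try f = true.
Try e = false.
Unit clause (b) forces b = true.
Unit clause (NOT d) forces d = false.
Unit clause (c) forces c = true.
Unit clause (NOT a) forces a = false.
Every clause now holds.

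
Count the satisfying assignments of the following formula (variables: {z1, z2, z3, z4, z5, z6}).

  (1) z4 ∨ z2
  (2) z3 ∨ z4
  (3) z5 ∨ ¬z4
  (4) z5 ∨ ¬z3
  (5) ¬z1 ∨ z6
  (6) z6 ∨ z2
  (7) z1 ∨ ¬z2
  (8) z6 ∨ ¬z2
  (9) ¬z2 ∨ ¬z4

There are 2^6 = 64 truth assignments over (z1, z2, z3, z4, z5, z6).
Split on z4. With z4 = True, the clauses containing z4 are satisfied and ¬z4 drops from the rest; 4 of the 2^5 = 32 assignments to the other variables satisfy what remains.
With z4 = False, by the same count on the reduced clause set, 1 assignment works.
Total: 4 + 1 = 5.

5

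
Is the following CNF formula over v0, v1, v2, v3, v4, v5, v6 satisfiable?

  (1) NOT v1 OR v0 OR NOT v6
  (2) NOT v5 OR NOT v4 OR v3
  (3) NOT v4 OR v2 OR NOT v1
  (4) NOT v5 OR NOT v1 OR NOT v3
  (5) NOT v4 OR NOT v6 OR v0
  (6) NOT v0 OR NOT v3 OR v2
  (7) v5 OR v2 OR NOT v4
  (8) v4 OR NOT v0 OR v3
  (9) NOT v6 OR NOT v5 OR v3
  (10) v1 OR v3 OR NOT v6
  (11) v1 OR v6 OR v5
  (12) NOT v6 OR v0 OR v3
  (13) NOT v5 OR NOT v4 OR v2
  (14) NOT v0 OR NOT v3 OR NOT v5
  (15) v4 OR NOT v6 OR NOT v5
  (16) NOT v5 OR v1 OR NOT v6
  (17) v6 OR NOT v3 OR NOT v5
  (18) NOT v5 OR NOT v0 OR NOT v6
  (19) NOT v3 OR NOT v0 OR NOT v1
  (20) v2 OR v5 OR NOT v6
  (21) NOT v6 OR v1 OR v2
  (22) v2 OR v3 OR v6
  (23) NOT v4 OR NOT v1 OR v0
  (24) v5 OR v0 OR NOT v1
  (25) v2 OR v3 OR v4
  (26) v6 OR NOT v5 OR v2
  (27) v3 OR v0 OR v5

Try v1 = false.
Try v3 = false.
Unit clause (NOT v6) forces v6 = false.
Unit clause (v5) forces v5 = true.
Unit clause (NOT v4) forces v4 = false.
Unit clause (NOT v0) forces v0 = false.
Unit clause (v2) forces v2 = true.
This assignment satisfies each clause.
A satisfying assignment: v0: false; v1: false; v2: true; v3: false; v4: false; v5: true; v6: false.

Satisfiable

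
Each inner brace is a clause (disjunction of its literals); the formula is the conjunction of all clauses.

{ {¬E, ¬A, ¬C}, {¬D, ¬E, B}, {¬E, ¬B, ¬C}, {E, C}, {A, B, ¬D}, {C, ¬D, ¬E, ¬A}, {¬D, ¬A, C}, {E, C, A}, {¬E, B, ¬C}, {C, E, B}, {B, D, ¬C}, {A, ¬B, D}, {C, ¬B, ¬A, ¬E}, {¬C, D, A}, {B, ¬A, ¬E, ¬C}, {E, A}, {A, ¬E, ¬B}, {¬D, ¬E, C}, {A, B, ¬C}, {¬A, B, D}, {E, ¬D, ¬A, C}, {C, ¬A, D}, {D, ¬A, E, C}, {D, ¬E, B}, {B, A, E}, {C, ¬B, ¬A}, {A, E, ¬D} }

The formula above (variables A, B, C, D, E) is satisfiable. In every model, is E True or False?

Suppose E = True.
Try A = False.
The clause (¬B) is unit, so B = False.
The clause (¬D) is unit, so D = False.
That conflicts with the unit clause (D).
That branch fails; take A = True instead.
The clause (¬C) is unit, so C = False.
The clause (¬D) is unit, so D = False.
That conflicts with the unit clause (D).
Both values of A lead to a conflict.
So every satisfying assignment has E = False.

False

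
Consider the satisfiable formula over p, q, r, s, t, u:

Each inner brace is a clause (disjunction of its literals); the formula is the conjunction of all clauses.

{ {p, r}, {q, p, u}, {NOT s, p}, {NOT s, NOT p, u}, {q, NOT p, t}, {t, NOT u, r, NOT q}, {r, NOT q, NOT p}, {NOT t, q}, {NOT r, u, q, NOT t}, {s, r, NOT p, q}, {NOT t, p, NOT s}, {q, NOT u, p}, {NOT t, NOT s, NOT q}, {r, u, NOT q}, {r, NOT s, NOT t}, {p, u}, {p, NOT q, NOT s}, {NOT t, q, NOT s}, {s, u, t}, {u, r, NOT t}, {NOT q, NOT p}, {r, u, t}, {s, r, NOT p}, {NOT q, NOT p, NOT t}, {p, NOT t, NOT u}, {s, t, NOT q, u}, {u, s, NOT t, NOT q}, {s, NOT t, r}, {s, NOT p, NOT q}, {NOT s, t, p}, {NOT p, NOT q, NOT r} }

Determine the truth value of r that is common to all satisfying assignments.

Suppose r = false.
(p) alone gives p = true.
(NOT q) alone gives q = false.
(t) alone gives t = true.
But (NOT t) is also a unit clause — contradiction.
So every satisfying assignment has r = True.

True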